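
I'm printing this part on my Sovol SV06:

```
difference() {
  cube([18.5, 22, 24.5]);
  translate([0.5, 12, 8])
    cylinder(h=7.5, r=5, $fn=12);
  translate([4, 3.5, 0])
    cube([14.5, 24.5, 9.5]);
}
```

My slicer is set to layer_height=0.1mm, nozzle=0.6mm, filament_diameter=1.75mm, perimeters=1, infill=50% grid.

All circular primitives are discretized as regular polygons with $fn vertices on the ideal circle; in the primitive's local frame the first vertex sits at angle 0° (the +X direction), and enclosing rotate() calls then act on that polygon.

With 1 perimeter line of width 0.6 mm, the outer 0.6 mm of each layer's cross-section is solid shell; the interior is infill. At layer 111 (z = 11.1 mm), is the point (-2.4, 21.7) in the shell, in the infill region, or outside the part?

At z = 11.1 mm: the cube (footprint 18.5×22) is included at this height; the cylinder at (0.5, 12): section is a regular 12-gon, circumradius r=5; the cube at (4, 3.5) is not intersected at this z (z outside [0, 9.5]); After the difference (first − rest): starting from the 18.5×22 cube, the r=5 cylinder at (0.5, 12) partially overlaps it — only the 42.43 mm² overlap (of its 75.00 mm²) is removed, clipping the outline — 1 connected region. Overall, the cross-section is a single solid region. The nearest boundary edge runs (0.00, 16.87)→(0.00, 22.00); distance from the point to it = 2.40 mm. The point is not inside any of the regions above, so it lies outside the cross-section (2.40 mm from the nearest boundary).

outside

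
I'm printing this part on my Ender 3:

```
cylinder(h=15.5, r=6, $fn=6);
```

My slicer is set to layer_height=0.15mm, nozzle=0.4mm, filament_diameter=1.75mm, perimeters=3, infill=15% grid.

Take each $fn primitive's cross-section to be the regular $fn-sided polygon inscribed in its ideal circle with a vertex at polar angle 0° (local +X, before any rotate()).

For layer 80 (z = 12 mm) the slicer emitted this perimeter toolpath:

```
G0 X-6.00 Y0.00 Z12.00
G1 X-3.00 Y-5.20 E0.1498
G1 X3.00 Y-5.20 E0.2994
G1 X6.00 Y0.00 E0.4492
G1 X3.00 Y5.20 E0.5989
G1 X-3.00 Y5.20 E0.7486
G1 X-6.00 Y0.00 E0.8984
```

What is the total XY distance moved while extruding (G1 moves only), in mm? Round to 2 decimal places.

Sum the Euclidean lengths of each G1 segment: total = 36.01 mm.

36.01 mm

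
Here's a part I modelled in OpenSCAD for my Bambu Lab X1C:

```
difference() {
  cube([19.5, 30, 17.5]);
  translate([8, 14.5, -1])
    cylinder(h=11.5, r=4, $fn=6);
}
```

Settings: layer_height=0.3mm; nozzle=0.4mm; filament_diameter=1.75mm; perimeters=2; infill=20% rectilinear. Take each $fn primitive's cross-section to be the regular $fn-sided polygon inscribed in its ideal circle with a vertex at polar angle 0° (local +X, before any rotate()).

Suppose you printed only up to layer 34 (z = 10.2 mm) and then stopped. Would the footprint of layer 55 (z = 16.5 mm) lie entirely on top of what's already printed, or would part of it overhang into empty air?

part overhangs

Compare the two slices. At z = 10.2: the cube is present — its section is the full 19.5×30 rectangle (area 585.00 mm²); the r=4 cylinder at (8, 14.5) contributes a regular 6-gon of circumradius 4 (area = (6/2)·4.000²·sin(360°/6) = 41.57 mm²); After the difference (first − rest): starting from the 19.5×30 cube (585.00 mm²), the r=4 cylinder at (8, 14.5) lies wholly inside it (removes its full 41.57 mm² and its 24.00 mm outline becomes a hole wall) — area = 543.43 mm². At z = 16.5: the cube (footprint 19.5×30) is included at this height (area 585.00 mm²); the cylinder at (8, 14.5) does not reach this height (z outside [-1, 10.5]); After the difference (first − rest): none of the subtracted shapes is present at this height, so the 19.5×30 cube is unchanged — area = 585.00 mm². Checking containment: at z = 16.5 the cross-section extends beyond the z = 10.2 cross-section by about 41.57 mm².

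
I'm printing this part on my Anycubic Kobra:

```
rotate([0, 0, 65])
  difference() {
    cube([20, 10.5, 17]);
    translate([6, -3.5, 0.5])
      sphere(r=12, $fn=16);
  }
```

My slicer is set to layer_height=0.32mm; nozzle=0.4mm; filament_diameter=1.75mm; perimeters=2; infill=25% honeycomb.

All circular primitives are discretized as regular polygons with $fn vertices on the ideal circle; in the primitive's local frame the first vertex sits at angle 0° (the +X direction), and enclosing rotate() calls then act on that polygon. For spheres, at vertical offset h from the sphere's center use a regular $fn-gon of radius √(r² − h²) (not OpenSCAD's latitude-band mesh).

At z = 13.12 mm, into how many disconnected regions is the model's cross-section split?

1

At z = 13.12 mm: the 20×10.5 cube contributes its full rectangle; the sphere at (6, -3.5) does not reach this height (|z−center|=12.620 > r=12); Taking the first minus the rest: none of the subtracted shapes is present at this height, so the 20×10.5 cube is unchanged — 1 connected region; (whole slice rotated 65° about Z — lengths, areas and connectivity unchanged). The result has 1 disconnected region.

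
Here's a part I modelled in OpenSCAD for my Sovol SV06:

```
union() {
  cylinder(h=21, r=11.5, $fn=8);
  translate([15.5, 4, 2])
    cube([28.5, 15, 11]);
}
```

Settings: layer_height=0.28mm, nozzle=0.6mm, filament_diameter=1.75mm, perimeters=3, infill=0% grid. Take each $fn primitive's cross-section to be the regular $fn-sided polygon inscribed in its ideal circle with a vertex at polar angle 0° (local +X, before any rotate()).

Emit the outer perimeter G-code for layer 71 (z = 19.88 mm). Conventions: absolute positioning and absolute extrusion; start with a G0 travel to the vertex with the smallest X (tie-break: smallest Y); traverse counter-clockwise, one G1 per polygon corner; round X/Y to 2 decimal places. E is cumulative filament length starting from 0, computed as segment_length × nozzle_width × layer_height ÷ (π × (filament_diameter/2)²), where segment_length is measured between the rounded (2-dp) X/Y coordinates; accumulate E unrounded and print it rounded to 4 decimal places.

G0 X-11.50 Y0.00 Z19.88
G1 X-8.13 Y-8.13 E0.6147
G1 X0.00 Y-11.50 E1.2294
G1 X8.13 Y-8.13 E1.8441
G1 X11.50 Y0.00 E2.4588
G1 X8.13 Y8.13 E3.0735
G1 X0.00 Y11.50 E3.6882
G1 X-8.13 Y8.13 E4.3029
G1 X-11.50 Y0.00 E4.9176

At z = 19.88 mm: the r=11.5 cylinder contributes a regular 8-gon of circumradius 11.5; the cube at (15.5, 4) does not reach this height (z outside [2, 13]); Merging all regions: only the r=11.5 cylinder is present, so the union is just that shape — 1 connected region. The outline is a single polygon with 8 vertices. Extrusion per mm of travel: 0.6 × 0.28 / (π × 0.875²) = 0.069846. Accumulating E over each segment gives final E = 4.9176.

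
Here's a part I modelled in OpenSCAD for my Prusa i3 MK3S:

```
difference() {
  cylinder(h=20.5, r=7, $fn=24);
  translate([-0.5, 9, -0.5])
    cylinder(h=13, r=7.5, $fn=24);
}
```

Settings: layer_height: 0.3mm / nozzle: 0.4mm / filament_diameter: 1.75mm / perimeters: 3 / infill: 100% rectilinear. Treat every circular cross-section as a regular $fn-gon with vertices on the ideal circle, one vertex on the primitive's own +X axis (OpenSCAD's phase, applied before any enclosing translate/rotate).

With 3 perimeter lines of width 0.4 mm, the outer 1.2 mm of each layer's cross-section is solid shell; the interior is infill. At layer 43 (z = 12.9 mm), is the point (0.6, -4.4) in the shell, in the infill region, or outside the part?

At z = 12.9 mm: the r=7 cylinder gives a regular 24-gon of circumradius 7 (constant along its height); the cylinder at (-0.5, 9) is absent (z outside [-0.5, 12.5]); Taking the first minus the rest: none of the subtracted shapes is present at this height, so the r=7 cylinder is unchanged — 1 connected region. Overall, the cross-section is a single solid region. The nearest boundary edge runs (-0.00, -7.00)→(1.81, -6.76); distance from the point to it = 2.50 mm. The point is inside the cross-section and 2.50 mm from the nearest boundary — more than the 1.2 mm shell width (3 × 0.4), so it's in the infill interior.

infill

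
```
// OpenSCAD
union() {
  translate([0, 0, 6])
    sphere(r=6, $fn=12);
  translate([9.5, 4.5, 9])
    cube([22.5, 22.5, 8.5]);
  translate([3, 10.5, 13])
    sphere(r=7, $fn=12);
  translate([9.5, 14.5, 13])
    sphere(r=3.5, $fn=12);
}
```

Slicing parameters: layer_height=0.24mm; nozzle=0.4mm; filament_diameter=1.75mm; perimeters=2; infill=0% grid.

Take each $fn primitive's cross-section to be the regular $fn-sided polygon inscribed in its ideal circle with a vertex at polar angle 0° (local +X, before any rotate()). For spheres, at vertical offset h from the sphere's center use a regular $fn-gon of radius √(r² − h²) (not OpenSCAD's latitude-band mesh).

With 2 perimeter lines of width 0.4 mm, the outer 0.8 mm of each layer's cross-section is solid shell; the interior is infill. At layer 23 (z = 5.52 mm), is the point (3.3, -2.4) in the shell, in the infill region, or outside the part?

infill

At z = 5.52 mm: the r=6 sphere contributes a regular 12-gon of circumradius √(6²−0.48²) = 5.981; the cube at (9.5, 4.5) is absent (z outside [9, 17.5]); the sphere at (3, 10.5) is not intersected at this z (|z−center|=7.480 > r=7); the sphere at (9.5, 14.5) is not intersected at this z (|z−center|=7.480 > r=3.5); Combining (union): only the r=6 sphere is present, so the union is just that shape — 1 connected region. Overall, the cross-section is a single solid region. The nearest boundary edge runs (2.99, -5.18)→(5.18, -2.99); distance from the point to it = 1.75 mm. The point is inside the cross-section and 1.75 mm from the nearest boundary — more than the 0.8 mm shell width (2 × 0.4), so it's in the infill interior.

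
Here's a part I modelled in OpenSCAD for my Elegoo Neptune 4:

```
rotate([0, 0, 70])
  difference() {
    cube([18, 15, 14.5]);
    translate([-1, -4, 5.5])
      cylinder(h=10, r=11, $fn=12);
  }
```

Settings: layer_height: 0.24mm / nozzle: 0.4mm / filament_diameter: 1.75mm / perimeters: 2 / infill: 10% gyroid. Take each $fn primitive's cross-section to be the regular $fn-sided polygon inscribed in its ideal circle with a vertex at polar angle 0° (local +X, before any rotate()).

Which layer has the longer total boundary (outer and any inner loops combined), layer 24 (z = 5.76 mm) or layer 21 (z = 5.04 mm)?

Layer 24 (z = 5.76): the 18×15 cube contributes its full rectangle (perimeter 66.00 mm); the r=11 cylinder at (-1, -4) gives a regular 12-gon of circumradius 11 (constant along its height) (perimeter = 2·12·11.000·sin(180°/12) = 68.33 mm); After the difference (first − rest): starting from the 18×15 cube, the r=11 cylinder at (-1, -4) partially overlaps it — only the 42.03 mm² overlap (of its 363.00 mm²) is removed, clipping the outline — boundary = 62.25 mm; (whole slice rotated 70° about Z — lengths, areas and connectivity unchanged). So its perimeter = 62.25 mm. Layer 21 (z = 5.04): the cube (footprint 18×15) is included at this height (perimeter 66.00 mm); the cylinder at (-1, -4) is not intersected at this z (z outside [5.5, 15.5]); Subtracting the remaining from the first: none of the subtracted shapes is present at this height, so the 18×15 cube is unchanged — boundary = 66.00 mm; (rotated 70° about Z; rotation is an isometry so areas/perimeters/island counts are preserved). So its perimeter = 66.00 mm. Layer 21 is larger (66.00 vs 62.25 mm).

layer 21 (z = 5.04 mm)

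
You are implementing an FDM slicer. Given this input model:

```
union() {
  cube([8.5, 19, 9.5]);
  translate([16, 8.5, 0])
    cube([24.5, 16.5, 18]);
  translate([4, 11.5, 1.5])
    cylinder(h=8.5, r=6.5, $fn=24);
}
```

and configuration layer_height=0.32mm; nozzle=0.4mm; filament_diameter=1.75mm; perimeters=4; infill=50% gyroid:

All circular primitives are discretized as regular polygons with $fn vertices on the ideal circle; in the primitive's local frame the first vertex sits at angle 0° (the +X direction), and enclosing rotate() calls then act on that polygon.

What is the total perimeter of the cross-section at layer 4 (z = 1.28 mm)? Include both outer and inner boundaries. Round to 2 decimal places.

At z = 1.28 mm: the 8.5×19 cube contributes its full rectangle (perimeter 55.00 mm); the cube at (16, 8.5) is present — its section is the full 24.5×16.5 rectangle (perimeter 82.00 mm); the cylinder at (4, 11.5) does not reach this height (z outside [1.5, 10]); Taking the union: the 2 present regions are separate (no shared area or edge), so areas and boundary lengths simply add and each stays a separate island — boundary = 137.00 mm. Overall, the cross-section has 2 separate islands. Total boundary length (outer) = 137.00 mm.

137.00 mm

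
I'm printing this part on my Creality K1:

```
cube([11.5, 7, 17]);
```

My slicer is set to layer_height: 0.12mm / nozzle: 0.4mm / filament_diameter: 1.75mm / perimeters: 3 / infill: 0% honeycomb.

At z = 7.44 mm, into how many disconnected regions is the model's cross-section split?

At z = 7.44 mm: the cube is present — its section is the full 11.5×7 rectangle. The result has 1 disconnected region.

1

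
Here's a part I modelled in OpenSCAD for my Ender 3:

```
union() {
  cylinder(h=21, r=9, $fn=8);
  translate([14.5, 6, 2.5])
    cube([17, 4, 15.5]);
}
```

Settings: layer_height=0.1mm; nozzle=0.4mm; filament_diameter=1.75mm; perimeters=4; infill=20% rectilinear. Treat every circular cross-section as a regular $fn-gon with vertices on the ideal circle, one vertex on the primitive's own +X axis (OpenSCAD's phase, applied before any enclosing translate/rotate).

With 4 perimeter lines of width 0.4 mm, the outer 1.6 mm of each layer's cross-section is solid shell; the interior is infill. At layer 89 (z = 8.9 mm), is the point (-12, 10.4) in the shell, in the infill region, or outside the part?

At z = 8.9 mm: the r=9 cylinder gives a regular 8-gon of circumradius 9 (constant along its height); the cube at (14.5, 6) (footprint 17×4) is included at this height; Combining (union): the 2 present regions are separate (no shared area or edge), so areas and boundary lengths simply add and each stays a separate island — 2 connected regions. Overall, the cross-section has 2 separate islands. The nearest boundary edge runs (-9.00, 0.00)→(-6.36, 6.36); distance from the point to it = 6.93 mm. The point is not inside any of the regions above, so it lies outside the cross-section (6.93 mm from the nearest boundary).

outside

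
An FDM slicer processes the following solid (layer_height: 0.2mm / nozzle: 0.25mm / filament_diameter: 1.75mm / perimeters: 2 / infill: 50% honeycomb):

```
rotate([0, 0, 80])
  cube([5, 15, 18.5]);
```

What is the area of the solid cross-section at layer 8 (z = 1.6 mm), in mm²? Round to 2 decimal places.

At z = 1.6 mm: the cube (footprint 5×15) is included at this height (area 75.00 mm²); (whole slice rotated 80° about Z — lengths, areas and connectivity unchanged). Overall, the cross-section is a single solid region. Net area = 75.00 mm².

75.00 mm²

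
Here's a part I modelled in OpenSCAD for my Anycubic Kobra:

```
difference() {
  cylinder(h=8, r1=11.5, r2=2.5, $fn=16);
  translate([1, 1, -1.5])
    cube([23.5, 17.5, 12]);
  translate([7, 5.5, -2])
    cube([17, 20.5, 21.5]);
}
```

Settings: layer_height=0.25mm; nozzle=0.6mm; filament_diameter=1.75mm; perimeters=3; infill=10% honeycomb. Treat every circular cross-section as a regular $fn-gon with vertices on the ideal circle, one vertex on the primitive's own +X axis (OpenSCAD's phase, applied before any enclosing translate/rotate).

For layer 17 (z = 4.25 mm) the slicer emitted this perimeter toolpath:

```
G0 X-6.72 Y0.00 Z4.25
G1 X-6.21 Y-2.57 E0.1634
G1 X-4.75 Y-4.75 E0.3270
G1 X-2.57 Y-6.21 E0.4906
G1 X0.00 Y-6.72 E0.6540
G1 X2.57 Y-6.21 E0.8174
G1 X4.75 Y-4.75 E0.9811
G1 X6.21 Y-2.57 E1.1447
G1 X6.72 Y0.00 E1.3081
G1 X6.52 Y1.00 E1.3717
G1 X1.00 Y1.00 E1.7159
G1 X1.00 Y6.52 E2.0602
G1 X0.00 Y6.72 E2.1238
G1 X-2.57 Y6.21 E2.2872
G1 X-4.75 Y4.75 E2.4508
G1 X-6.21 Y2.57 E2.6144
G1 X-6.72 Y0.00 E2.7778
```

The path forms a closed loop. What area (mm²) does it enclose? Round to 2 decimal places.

Apply the shoelace formula to the sequence of (X, Y) vertices; enclosed area = 115.92 mm².

115.92 mm²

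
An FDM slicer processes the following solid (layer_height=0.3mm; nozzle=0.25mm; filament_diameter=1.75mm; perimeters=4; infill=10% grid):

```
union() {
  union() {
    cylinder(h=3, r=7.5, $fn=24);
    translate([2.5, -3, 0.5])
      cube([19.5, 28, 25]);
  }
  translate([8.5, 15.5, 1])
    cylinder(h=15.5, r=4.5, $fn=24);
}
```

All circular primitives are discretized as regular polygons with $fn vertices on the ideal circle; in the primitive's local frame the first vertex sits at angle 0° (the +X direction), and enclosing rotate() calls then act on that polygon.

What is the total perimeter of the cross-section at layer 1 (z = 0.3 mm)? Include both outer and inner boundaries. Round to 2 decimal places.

At z = 0.3 mm: the r=7.5 cylinder contributes a regular 24-gon of circumradius 7.5 (perimeter = 2·24·7.500·sin(180°/24) = 46.99 mm); the cube at (2.5, -3) is absent (z outside [0.5, 25.5]); Combining (union): only the r=7.5 cylinder is present, so the union is just that shape — boundary = 46.99 mm; the cylinder at (8.5, 15.5) is absent (z outside [1, 16.5]); Combining (union): only that combined region is present, so the union is just that shape — boundary = 46.99 mm. Overall, the cross-section is a single solid region. Total boundary length (outer) = 46.99 mm.

46.99 mm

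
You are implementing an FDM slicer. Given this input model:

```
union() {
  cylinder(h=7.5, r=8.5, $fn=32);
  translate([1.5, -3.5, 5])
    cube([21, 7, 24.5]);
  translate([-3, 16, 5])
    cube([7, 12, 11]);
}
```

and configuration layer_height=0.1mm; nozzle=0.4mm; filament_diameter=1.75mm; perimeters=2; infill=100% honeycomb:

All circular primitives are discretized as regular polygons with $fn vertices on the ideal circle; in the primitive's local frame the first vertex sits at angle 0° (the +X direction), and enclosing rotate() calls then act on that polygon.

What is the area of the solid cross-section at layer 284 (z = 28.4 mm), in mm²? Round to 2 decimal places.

At z = 28.4 mm: the cylinder does not reach this height (z outside [0, 7.5]); the cube at (1.5, -3.5) is present — its section is the full 21×7 rectangle (area 147.00 mm²); the cube at (-3, 16) is not intersected at this z (z outside [5, 16]); Merging all regions: only the 21×7 cube at (1.5, -3.5) is present, so the union is just that shape — area = 147.00 mm². Overall, the cross-section is a single solid region. Net area = 147.00 mm².

147.00 mm²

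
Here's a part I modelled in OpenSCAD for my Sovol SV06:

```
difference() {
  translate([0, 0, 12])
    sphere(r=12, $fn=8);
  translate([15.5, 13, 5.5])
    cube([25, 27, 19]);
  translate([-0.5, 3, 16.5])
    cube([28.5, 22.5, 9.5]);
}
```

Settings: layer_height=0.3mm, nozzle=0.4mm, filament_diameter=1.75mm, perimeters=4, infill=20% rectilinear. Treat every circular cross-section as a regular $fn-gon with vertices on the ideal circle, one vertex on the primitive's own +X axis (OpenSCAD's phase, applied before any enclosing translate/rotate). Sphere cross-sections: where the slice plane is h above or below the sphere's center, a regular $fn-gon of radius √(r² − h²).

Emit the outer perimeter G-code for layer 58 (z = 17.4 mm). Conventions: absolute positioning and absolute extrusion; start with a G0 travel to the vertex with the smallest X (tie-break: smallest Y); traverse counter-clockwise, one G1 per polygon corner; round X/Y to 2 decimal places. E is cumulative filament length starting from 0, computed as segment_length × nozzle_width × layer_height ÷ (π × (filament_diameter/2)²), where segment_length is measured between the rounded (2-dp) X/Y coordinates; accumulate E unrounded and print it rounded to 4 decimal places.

At z = 17.4 mm: the r=12 sphere slices to a regular 8-gon of circumradius 10.716 (√(r²−h²) with h=5.4 from center); the cube at (15.5, 13) (footprint 25×27) is included at this height; the cube at (-0.5, 3) (footprint 28.5×22.5) is included at this height; Taking the first minus the rest: starting from the r=12 sphere, the 25×27 cube at (15.5, 13) misses the remaining region (no effect); the 28.5×22.5 cube at (-0.5, 3) partially overlaps it — only the 54.73 mm² overlap (of its 641.25 mm²) is removed, clipping the outline — 1 connected region. The outline is a single polygon with 9 vertices. Extrusion per mm of travel: 0.4 × 0.3 / (π × 0.875²) = 0.049890. Accumulating E over each segment gives final E = 3.4632.

G0 X-10.72 Y0.00 Z17.40
G1 X-7.58 Y-7.58 E0.4093
G1 X0.00 Y-10.72 E0.8187
G1 X7.58 Y-7.58 E1.2280
G1 X10.72 Y0.00 E1.6373
G1 X9.47 Y3.00 E1.7995
G1 X-0.50 Y3.00 E2.2969
G1 X-0.50 Y10.51 E2.6715
G1 X-7.58 Y7.58 E3.0538
G1 X-10.72 Y0.00 E3.4632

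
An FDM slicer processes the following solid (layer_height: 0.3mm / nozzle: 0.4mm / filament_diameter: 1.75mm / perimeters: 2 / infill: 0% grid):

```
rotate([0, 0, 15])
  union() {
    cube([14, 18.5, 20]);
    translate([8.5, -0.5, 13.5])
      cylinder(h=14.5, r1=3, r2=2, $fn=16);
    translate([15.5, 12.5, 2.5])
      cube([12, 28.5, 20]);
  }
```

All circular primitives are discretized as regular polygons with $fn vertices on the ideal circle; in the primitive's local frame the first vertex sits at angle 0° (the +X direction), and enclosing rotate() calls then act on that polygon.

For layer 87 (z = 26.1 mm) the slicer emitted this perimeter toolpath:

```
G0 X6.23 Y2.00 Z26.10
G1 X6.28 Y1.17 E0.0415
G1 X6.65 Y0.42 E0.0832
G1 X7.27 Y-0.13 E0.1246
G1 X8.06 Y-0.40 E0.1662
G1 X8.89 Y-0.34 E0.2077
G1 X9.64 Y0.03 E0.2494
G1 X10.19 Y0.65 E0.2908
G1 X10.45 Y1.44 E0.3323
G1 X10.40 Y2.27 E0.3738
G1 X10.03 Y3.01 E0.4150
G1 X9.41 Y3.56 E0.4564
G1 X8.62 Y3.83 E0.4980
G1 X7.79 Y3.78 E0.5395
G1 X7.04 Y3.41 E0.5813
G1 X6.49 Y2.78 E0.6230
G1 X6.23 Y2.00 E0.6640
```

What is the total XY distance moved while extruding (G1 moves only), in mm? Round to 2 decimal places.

13.31 mm

Sum the Euclidean lengths of each G1 segment: total = 13.31 mm.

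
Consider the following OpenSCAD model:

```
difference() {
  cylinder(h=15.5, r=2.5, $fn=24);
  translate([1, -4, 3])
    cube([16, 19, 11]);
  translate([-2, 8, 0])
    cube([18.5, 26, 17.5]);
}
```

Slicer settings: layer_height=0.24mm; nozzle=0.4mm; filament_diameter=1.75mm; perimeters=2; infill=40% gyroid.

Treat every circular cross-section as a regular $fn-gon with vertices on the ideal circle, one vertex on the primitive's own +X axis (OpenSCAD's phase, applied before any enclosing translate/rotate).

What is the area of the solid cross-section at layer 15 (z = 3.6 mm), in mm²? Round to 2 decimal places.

14.54 mm²

At z = 3.6 mm: the r=2.5 cylinder gives a regular 24-gon of circumradius 2.5 (constant along its height) (area = (24/2)·2.500²·sin(360°/24) = 19.41 mm²); the cube at (1, -4) (footprint 16×19) is included at this height (area 304.00 mm²); the cube at (-2, 8) is present — its section is the full 18.5×26 rectangle (area 481.00 mm²); Subtracting the remaining from the first: starting from the r=2.5 cylinder (19.41 mm²), the 16×19 cube at (1, -4) partially overlaps it — only the 4.87 mm² overlap (of its 304.00 mm²) is removed, clipping the outline; the 18.5×26 cube at (-2, 8) misses the remaining region (no effect) — area = 14.54 mm². Overall, the cross-section is a single solid region. Net area = 14.54 mm².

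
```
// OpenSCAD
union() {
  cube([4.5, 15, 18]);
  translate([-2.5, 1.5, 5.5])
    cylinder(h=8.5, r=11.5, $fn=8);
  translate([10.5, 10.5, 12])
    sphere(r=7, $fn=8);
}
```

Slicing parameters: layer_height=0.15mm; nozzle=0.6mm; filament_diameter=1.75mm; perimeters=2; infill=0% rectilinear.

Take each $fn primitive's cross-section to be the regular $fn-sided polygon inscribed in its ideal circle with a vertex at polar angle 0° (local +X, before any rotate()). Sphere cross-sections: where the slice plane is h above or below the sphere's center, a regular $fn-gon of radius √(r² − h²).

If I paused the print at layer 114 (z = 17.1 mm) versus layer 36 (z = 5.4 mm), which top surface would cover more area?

Layer 114 (z = 17.1): the cube (footprint 4.5×15) is included at this height (area 67.50 mm²); the cylinder at (-2.5, 1.5) is absent (z outside [5.5, 14]); the r=7 sphere at (10.5, 10.5) slices to a regular 8-gon of circumradius 4.795 (√(r²−h²) with h=5.1 from center) (area = (8/2)·4.795²·sin(360°/8) = 65.03 mm²); Merging all regions: the 2 present regions are separate (no shared area or edge), so areas and boundary lengths simply add and each stays a separate island — area = 132.53 mm². So its area = 132.53 mm². Layer 36 (z = 5.4): the 4.5×15 cube contributes its full rectangle (area 67.50 mm²); the cylinder at (-2.5, 1.5) does not reach this height (z outside [5.5, 14]); the sphere at (10.5, 10.5): section is a regular 8-gon, circumradius = √(r²−h²) = √(7²−6.6²) = 2.332 (area = (8/2)·2.332²·sin(360°/8) = 15.39 mm²); Combining (union): the 2 present regions are separate (no shared area or edge), so areas and boundary lengths simply add and each stays a separate island — area = 82.89 mm². So its area = 82.89 mm². Layer 114 is larger (132.53 vs 82.89 mm²).

layer 114 (z = 17.1 mm)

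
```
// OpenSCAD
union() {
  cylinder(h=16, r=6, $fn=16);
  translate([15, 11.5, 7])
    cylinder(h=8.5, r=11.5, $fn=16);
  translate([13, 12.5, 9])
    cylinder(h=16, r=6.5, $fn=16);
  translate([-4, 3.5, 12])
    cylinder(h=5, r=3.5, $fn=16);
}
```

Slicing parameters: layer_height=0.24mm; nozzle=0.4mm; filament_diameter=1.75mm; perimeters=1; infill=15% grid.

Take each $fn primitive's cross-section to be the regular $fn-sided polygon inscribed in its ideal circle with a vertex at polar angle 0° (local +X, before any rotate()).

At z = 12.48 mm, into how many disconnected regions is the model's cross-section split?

At z = 12.48 mm: the r=6 cylinder contributes a regular 16-gon of circumradius 6; the r=11.5 cylinder at (15, 11.5) gives a regular 16-gon of circumradius 11.5 (constant along its height); the cylinder at (13, 12.5): section is a regular 16-gon, circumradius r=6.5; the cylinder at (-4, 3.5): section is a regular 16-gon, circumradius r=3.5; Combining (union): the regions partially overlap (shared area 149.84 mm²), so overlapping operands fuse into one piece — 2 connected regions. The result has 2 disconnected regions.

2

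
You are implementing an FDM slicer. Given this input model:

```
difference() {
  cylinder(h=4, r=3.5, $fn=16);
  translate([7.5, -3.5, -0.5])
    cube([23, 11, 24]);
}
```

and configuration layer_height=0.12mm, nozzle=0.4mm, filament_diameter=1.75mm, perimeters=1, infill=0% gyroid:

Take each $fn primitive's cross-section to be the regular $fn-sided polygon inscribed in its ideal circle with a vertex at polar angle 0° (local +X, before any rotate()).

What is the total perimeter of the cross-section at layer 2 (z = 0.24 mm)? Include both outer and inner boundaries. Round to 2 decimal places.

At z = 0.24 mm: the cylinder: section is a regular 16-gon, circumradius r=3.5 (perimeter = 2·16·3.500·sin(180°/16) = 21.85 mm); the 23×11 cube at (7.5, -3.5) contributes its full rectangle (perimeter 68.00 mm); Subtracting the remaining from the first: starting from the r=3.5 cylinder, the 23×11 cube at (7.5, -3.5) misses the remaining region (no effect) — boundary = 21.85 mm. Overall, the cross-section is a single solid region. Total boundary length (outer) = 21.85 mm.

21.85 mm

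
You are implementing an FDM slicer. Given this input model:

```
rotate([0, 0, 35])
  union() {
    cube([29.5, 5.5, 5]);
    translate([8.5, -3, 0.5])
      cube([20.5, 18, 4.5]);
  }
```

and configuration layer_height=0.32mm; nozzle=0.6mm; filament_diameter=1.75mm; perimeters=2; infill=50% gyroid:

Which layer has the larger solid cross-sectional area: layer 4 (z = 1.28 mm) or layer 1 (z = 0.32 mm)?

layer 4 (z = 1.28 mm)

Layer 4 (z = 1.28): the cube (footprint 29.5×5.5) is included at this height (area 162.25 mm²); the 20.5×18 cube at (8.5, -3) contributes its full rectangle (area 369.00 mm²); Taking the union: the regions partially overlap — summed areas 531.25 mm² minus the doubly-counted overlap 112.75 mm² gives 418.50 mm² — area = 418.50 mm²; (whole slice rotated 35° about Z — lengths, areas and connectivity unchanged). So its area = 418.50 mm². Layer 1 (z = 0.32): the 29.5×5.5 cube contributes its full rectangle (area 162.25 mm²); the cube at (8.5, -3) is absent (z outside [0.5, 5]); Taking the union: only the 29.5×5.5 cube is present, so the union is just that shape — area = 162.25 mm²; (rotated 35° about Z; rotation is an isometry so areas/perimeters/island counts are preserved). So its area = 162.25 mm². Layer 4 is larger (418.50 vs 162.25 mm²).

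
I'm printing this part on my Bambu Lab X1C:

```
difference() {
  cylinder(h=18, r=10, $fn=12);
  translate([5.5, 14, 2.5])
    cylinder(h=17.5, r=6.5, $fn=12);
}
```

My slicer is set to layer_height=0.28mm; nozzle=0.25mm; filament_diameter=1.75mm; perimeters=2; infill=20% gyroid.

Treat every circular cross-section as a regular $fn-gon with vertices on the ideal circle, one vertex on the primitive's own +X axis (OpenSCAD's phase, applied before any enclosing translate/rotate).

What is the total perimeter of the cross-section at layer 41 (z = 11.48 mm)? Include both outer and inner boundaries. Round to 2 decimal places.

At z = 11.48 mm: the r=10 cylinder gives a regular 12-gon of circumradius 10 (constant along its height) (perimeter = 2·12·10.000·sin(180°/12) = 62.12 mm); the cylinder at (5.5, 14): section is a regular 12-gon, circumradius r=6.5 (perimeter = 2·12·6.500·sin(180°/12) = 40.38 mm); Taking the first minus the rest: starting from the r=10 cylinder, the r=6.5 cylinder at (5.5, 14) partially overlaps it — only the 4.14 mm² overlap (of its 126.75 mm²) is removed, clipping the outline — boundary = 62.26 mm. Overall, the cross-section is a single solid region. Total boundary length (outer) = 62.26 mm.

62.26 mm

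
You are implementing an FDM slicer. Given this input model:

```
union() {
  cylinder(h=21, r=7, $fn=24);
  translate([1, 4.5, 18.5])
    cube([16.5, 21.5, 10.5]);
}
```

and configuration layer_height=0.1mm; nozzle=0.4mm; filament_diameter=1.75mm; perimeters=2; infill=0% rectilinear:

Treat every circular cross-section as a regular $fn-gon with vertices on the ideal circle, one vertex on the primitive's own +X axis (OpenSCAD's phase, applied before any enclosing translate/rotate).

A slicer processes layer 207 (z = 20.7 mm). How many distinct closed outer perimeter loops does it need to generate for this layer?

1

At z = 20.7 mm: the cylinder: section is a regular 24-gon, circumradius r=7; the cube at (1, 4.5) (footprint 16.5×21.5) is included at this height; Merging all regions: the regions partially overlap (shared area 6.64 mm²), so overlapping operands fuse into one piece — 1 connected region. The result has 1 disconnected region.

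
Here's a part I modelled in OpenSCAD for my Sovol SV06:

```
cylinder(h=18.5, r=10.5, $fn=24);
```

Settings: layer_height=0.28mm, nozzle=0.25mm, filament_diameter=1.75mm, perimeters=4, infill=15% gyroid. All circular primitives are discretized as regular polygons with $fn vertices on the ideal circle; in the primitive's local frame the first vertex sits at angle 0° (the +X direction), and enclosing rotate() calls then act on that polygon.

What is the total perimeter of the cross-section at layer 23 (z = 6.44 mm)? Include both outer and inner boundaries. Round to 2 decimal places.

At z = 6.44 mm: the cylinder: section is a regular 24-gon, circumradius r=10.5 (perimeter = 2·24·10.500·sin(180°/24) = 65.79 mm). Overall, the cross-section is a single solid region. Total boundary length (outer) = 65.79 mm.

65.79 mm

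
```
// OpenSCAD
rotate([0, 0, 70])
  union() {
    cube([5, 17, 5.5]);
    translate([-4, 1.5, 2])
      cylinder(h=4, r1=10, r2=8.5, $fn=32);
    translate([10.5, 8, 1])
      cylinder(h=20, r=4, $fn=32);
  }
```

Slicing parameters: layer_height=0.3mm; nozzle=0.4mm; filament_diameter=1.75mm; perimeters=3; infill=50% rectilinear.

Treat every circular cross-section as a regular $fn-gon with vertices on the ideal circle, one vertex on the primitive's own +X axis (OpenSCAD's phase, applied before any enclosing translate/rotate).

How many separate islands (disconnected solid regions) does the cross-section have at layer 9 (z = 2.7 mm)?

At z = 2.7 mm: the 5×17 cube contributes its full rectangle; the cone at (-4, 1.5): at t=0.175 of its height the radius interpolates to r₁+(r₂−r₁)t = 9.738, giving a regular 32-gon of that circumradius; the r=4 cylinder at (10.5, 8) gives a regular 32-gon of circumradius 4 (constant along its height); Combining (union): the regions partially overlap (shared area 42.07 mm²), so overlapping operands fuse into one piece — 2 connected regions; (rotated 70° about Z; rotation is an isometry so areas/perimeters/island counts are preserved). Overall, the cross-section has 2 separate islands. Island count = 2.

2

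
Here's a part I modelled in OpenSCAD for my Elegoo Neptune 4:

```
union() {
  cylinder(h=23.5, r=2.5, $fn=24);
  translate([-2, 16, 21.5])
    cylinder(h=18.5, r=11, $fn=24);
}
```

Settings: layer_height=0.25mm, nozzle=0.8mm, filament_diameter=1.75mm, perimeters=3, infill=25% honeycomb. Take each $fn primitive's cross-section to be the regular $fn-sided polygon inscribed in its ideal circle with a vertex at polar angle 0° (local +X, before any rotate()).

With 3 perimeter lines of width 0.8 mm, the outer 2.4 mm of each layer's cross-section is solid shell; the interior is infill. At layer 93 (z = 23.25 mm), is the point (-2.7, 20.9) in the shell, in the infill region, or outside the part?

At z = 23.25 mm: the r=2.5 cylinder gives a regular 24-gon of circumradius 2.5 (constant along its height); the cylinder at (-2, 16): section is a regular 24-gon, circumradius r=11; Combining (union): the 2 present regions are separate (no shared area or edge), so areas and boundary lengths simply add and each stays a separate island — 2 connected regions. Overall, the cross-section has 2 separate islands. The nearest boundary edge runs (-4.85, 26.63)→(-2.00, 27.00); distance from the point to it = 5.96 mm. (Shell/infill is judged within the island containing the point — the largest one.) The point is inside the cross-section and 5.96 mm from the nearest boundary — more than the 2.4 mm shell width (3 × 0.8), so it's in the infill interior.

infill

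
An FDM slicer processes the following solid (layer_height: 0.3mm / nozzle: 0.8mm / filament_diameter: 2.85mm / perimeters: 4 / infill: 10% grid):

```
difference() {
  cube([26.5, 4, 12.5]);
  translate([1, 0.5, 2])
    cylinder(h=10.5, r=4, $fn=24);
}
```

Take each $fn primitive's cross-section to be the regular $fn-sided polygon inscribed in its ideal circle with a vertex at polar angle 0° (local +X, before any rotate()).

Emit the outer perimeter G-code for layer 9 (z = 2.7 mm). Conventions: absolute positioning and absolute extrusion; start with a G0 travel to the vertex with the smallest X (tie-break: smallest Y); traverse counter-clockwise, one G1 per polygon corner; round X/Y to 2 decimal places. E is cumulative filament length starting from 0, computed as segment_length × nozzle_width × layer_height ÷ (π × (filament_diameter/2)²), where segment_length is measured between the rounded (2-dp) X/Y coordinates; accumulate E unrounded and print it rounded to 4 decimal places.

At z = 2.7 mm: the cube (footprint 26.5×4) is included at this height; the cylinder at (1, 0.5): section is a regular 24-gon, circumradius r=4; Subtracting the remaining from the first: starting from the 26.5×4 cube, the r=4 cylinder at (1, 0.5) partially overlaps it — only the 17.80 mm² overlap (of its 49.69 mm²) is removed, clipping the outline — 1 connected region. The outline is a single polygon with 9 vertices. Extrusion per mm of travel: 0.8 × 0.3 / (π × 1.425²) = 0.037621. Accumulating E over each segment gives final E = 2.0292.

G0 X2.91 Y4.00 Z2.70
G1 X3.00 Y3.96 E0.0037
G1 X3.83 Y3.33 E0.0429
G1 X4.46 Y2.50 E0.0821
G1 X4.86 Y1.54 E0.1212
G1 X5.00 Y0.50 E0.1607
G1 X4.93 Y0.00 E0.1797
G1 X26.50 Y0.00 E0.9912
G1 X26.50 Y4.00 E1.1417
G1 X2.91 Y4.00 E2.0292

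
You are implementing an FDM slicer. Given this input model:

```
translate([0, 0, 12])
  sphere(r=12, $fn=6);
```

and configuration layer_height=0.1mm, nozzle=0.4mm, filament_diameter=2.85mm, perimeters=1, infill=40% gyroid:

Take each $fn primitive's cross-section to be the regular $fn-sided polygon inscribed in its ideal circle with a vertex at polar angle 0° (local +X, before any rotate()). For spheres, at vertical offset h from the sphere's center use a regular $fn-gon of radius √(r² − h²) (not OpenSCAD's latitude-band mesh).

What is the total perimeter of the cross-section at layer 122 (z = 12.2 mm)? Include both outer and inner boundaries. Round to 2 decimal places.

71.99 mm

At z = 12.2 mm: the sphere: section is a regular 6-gon, circumradius = √(r²−h²) = √(12²−0.2²) = 11.998 (perimeter = 2·6·11.998·sin(180°/6) = 71.99 mm). Overall, the cross-section is a single solid region. Total boundary length (outer) = 71.99 mm.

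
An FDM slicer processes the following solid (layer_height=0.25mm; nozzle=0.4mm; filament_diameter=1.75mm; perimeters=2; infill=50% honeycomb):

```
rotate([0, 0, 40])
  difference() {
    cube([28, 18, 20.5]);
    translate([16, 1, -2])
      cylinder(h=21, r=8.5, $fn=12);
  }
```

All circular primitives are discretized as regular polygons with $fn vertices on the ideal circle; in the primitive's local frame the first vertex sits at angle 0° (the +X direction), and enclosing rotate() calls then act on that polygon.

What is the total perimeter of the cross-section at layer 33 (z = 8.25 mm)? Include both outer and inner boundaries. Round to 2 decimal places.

At z = 8.25 mm: the cube (footprint 28×18) is included at this height (perimeter 92.00 mm); the cylinder at (16, 1): section is a regular 12-gon, circumradius r=8.5 (perimeter = 2·12·8.500·sin(180°/12) = 52.80 mm); Subtracting the remaining from the first: starting from the 28×18 cube, the r=8.5 cylinder at (16, 1) partially overlaps it — only the 125.11 mm² overlap (of its 216.75 mm²) is removed, clipping the outline — boundary = 104.01 mm; (whole slice rotated 40° about Z — lengths, areas and connectivity unchanged). Overall, the cross-section is a single solid region. Total boundary length (outer) = 104.01 mm.

104.01 mm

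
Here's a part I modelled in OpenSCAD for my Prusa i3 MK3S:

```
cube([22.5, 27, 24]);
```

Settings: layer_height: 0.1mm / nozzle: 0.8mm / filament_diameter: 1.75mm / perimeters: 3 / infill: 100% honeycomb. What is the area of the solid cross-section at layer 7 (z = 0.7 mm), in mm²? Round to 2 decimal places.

At z = 0.7 mm: the 22.5×27 cube contributes its full rectangle (area 607.50 mm²). Overall, the cross-section is a single solid region. Net area = 607.50 mm².

607.50 mm²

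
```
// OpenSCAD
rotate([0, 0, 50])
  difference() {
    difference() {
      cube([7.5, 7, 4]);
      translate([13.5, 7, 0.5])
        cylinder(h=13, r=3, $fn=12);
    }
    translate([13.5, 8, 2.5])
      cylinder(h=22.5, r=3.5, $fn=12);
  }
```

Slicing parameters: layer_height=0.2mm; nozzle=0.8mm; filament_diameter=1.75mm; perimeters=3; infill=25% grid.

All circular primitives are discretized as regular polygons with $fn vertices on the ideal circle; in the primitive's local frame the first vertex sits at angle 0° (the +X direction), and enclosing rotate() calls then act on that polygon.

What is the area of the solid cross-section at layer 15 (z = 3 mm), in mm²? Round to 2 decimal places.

52.50 mm²

At z = 3 mm: the 7.5×7 cube contributes its full rectangle (area 52.50 mm²); the r=3 cylinder at (13.5, 7) gives a regular 12-gon of circumradius 3 (constant along its height) (area = (12/2)·3.000²·sin(360°/12) = 27.00 mm²); Taking the first minus the rest: starting from the 7.5×7 cube (52.50 mm²), the r=3 cylinder at (13.5, 7) misses the remaining region (no effect) — area = 52.50 mm²; the r=3.5 cylinder at (13.5, 8) contributes a regular 12-gon of circumradius 3.5 (area = (12/2)·3.500²·sin(360°/12) = 36.75 mm²); After the difference (first − rest): starting from that combined region (52.50 mm²), the r=3.5 cylinder at (13.5, 8) misses the remaining region (no effect) — area = 52.50 mm²; (rotated 50° about Z; rotation is an isometry so areas/perimeters/island counts are preserved). Overall, the cross-section is a single solid region. Net area = 52.50 mm².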